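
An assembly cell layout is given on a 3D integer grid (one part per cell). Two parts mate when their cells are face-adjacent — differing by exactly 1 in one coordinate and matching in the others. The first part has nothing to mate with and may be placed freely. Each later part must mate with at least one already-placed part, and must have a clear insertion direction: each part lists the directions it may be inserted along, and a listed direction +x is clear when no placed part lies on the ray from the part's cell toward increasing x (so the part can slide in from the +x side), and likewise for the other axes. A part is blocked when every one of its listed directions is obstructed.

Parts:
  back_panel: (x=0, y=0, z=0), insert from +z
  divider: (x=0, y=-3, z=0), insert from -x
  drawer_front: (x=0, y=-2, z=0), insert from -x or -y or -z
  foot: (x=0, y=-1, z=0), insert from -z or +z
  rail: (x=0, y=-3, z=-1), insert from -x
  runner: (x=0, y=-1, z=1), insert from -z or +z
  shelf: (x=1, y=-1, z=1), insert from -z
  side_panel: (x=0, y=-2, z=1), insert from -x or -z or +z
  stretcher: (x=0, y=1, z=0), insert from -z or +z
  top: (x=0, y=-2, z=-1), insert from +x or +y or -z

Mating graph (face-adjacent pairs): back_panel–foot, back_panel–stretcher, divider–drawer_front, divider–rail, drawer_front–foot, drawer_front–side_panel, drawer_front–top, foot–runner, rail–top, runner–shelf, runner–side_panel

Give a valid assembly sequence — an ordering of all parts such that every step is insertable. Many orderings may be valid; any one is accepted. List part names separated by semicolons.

1. shelf@(1, -1, 1) [-z clear] — {shelf}
2. runner@(0, -1, 1) [-z clear] — {runner, shelf}
3. side_panel@(0, -2, 1) [-x clear] — {runner, shelf, side_panel}
4. drawer_front@(0, -2, 0) [-x clear] — {drawer_front, runner, shelf, side_panel}
5. divider@(0, -3, 0) [-x clear] — {divider, drawer_front, runner, shelf, side_panel}
6. top@(0, -2, -1) [+x clear] — {divider, drawer_front, runner, shelf, side_panel, top}
7. foot@(0, -1, 0) [-z clear] — {divider, drawer_front, foot, runner, shelf, side_panel, top}
8. rail@(0, -3, -1) [-x clear] — {divider, drawer_front, foot, rail, runner, shelf, side_panel, top}
9. back_panel@(0, 0, 0) [+z clear] — {back_panel, divider, drawer_front, foot, rail, runner, shelf, side_panel, top}
10. stretcher@(0, 1, 0) [-z clear] — {back_panel, divider, drawer_front, foot, rail, runner, shelf, side_panel, stretcher, top}

shelf; runner; side_panel; drawer_front; divider; top; foot; rail; back_panel; stretcher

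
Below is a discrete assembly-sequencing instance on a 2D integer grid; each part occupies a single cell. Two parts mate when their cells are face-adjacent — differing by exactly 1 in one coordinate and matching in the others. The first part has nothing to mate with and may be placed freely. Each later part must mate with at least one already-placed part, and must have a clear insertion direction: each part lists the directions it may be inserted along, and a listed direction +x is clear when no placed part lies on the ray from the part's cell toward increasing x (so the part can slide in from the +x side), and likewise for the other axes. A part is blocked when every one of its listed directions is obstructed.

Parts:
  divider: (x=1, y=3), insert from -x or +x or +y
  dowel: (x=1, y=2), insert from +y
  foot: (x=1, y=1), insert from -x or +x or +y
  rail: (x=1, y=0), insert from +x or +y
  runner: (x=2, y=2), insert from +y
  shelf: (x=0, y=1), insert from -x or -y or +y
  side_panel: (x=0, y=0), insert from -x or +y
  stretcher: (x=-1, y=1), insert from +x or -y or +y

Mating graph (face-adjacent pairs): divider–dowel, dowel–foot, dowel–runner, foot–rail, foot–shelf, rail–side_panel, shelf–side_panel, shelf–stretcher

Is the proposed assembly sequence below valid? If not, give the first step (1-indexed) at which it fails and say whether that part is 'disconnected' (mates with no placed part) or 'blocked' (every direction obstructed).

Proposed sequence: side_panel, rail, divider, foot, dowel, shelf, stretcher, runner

Invalid at step 3 (disconnected)

1. side_panel@(0, 0) [-x clear] — {side_panel}
2. rail@(1, 0) [+x clear] — {rail, side_panel}
3. divider@(1, 3) — no placed neighbour ⇒ disconnected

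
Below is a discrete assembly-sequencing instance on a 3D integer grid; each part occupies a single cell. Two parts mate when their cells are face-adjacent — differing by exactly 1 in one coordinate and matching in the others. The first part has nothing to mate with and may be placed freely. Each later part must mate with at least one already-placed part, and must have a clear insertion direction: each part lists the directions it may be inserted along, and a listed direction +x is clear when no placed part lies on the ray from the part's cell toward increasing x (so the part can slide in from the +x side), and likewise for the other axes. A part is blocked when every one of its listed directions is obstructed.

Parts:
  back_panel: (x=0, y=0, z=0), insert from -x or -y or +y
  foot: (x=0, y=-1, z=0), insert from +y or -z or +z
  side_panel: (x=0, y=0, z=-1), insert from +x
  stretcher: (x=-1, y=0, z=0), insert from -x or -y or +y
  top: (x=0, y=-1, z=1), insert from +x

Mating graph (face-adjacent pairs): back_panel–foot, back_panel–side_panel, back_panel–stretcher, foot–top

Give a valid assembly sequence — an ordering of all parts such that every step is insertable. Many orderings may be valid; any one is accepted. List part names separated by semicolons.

foot; back_panel; top; stretcher; side_panel

1. foot@(0, -1, 0) [+y clear] — {foot}
2. back_panel@(0, 0, 0) [-x clear] — {back_panel, foot}
3. top@(0, -1, 1) [+x clear] — {back_panel, foot, top}
4. stretcher@(-1, 0, 0) [-x clear] — {back_panel, foot, stretcher, top}
5. side_panel@(0, 0, -1) [+x clear] — {back_panel, foot, side_panel, stretcher, top}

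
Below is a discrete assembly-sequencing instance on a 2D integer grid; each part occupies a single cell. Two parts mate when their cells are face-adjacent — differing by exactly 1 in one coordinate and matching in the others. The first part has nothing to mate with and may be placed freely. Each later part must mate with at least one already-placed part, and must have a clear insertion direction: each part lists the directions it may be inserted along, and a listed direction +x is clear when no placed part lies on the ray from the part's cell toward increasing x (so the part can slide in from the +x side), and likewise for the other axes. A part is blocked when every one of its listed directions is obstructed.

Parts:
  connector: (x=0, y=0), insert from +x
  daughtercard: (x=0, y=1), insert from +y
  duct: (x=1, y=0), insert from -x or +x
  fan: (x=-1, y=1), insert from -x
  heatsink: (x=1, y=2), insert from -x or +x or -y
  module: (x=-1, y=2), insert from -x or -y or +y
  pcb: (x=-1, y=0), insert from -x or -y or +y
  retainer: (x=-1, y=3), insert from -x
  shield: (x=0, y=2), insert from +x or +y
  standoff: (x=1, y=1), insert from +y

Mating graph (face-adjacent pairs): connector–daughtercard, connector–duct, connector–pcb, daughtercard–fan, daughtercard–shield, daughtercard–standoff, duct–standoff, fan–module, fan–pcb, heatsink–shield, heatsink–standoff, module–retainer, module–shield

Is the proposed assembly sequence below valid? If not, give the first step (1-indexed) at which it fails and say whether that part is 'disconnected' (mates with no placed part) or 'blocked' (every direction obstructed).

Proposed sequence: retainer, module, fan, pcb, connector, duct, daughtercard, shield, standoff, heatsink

1. retainer@(-1, 3) [-x clear] — {retainer}
2. module@(-1, 2) [-x clear] — {module, retainer}
3. fan@(-1, 1) [-x clear] — {fan, module, retainer}
4. pcb@(-1, 0) [-x clear] — {fan, module, pcb, retainer}
5. connector@(0, 0) [+x clear] — {connector, fan, module, pcb, retainer}
6. duct@(1, 0) [+x clear] — {connector, duct, fan, module, pcb, retainer}
7. daughtercard@(0, 1) [+y clear] — {connector, daughtercard, duct, fan, module, pcb, retainer}
8. shield@(0, 2) [+x clear] — {connector, daughtercard, duct, fan, module, pcb, retainer, shield}
9. standoff@(1, 1) [+y clear] — {connector, daughtercard, duct, fan, module, pcb, retainer, shield, standoff}
10. heatsink@(1, 2) [+x clear] — {connector, daughtercard, duct, fan, heatsink, module, pcb, retainer, shield, standoff}

Valid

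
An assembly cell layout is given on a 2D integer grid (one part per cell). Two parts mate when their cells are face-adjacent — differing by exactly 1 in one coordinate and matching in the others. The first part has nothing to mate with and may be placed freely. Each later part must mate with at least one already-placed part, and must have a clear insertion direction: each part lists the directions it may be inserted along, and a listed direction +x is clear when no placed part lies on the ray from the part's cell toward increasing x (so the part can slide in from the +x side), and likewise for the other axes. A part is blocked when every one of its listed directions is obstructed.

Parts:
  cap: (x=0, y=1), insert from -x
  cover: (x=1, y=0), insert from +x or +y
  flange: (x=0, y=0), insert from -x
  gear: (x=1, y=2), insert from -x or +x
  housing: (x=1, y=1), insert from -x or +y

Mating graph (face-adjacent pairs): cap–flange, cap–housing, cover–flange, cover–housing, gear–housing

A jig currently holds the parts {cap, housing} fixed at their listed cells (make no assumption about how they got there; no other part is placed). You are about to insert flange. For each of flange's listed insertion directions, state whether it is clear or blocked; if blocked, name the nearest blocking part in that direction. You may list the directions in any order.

-x: ray from flange(0, 0) has no placed part ⇒ clear

-x: clear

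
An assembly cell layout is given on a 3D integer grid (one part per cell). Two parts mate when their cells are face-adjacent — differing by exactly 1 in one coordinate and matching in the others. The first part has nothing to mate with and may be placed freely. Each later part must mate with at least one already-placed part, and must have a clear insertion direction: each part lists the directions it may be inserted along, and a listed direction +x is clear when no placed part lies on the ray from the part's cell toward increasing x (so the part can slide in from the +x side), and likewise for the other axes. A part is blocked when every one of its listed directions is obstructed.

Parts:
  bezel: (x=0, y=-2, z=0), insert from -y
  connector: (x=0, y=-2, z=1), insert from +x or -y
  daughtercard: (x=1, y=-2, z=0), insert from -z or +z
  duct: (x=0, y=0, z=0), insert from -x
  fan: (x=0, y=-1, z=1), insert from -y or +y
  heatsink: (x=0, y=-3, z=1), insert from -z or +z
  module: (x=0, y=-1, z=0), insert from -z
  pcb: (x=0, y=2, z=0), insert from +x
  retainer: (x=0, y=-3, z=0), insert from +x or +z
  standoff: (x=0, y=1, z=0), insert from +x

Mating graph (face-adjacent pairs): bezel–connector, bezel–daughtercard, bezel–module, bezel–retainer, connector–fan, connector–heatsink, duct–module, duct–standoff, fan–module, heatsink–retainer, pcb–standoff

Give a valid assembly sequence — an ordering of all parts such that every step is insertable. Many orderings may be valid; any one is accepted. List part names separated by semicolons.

daughtercard; bezel; module; fan; connector; heatsink; retainer; duct; standoff; pcb

1. daughtercard@(1, -2, 0) [-z clear] — {daughtercard}
2. bezel@(0, -2, 0) [-y clear] — {bezel, daughtercard}
3. module@(0, -1, 0) [-z clear] — {bezel, daughtercard, module}
4. fan@(0, -1, 1) [-y clear] — {bezel, daughtercard, fan, module}
5. connector@(0, -2, 1) [+x clear] — {bezel, connector, daughtercard, fan, module}
6. heatsink@(0, -3, 1) [-z clear] — {bezel, connector, daughtercard, fan, heatsink, module}
7. retainer@(0, -3, 0) [+x clear] — {bezel, connector, daughtercard, fan, heatsink, module, retainer}
8. duct@(0, 0, 0) [-x clear] — {bezel, connector, daughtercard, duct, fan, heatsink, module, retainer}
9. standoff@(0, 1, 0) [+x clear] — {bezel, connector, daughtercard, duct, fan, heatsink, module, retainer, standoff}
10. pcb@(0, 2, 0) [+x clear] — {bezel, connector, daughtercard, duct, fan, heatsink, module, pcb, retainer, standoff}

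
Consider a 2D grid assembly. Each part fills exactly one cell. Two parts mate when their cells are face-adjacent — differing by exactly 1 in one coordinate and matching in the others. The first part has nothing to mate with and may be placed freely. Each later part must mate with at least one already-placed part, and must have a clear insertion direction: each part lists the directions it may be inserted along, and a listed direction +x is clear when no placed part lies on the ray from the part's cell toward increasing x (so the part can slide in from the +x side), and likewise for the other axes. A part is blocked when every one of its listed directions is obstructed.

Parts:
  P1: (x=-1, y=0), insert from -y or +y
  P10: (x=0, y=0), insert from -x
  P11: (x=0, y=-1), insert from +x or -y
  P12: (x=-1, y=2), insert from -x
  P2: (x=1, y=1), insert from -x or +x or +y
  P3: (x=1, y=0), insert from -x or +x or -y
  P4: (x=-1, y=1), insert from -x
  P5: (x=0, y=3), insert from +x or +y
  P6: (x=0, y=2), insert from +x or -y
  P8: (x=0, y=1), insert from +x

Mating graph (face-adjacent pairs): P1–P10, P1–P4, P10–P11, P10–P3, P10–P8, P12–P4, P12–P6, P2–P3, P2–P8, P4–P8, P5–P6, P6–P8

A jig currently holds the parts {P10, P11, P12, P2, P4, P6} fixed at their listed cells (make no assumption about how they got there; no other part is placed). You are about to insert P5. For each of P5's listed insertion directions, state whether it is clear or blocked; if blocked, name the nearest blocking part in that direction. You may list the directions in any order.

+x: ray from P5(0, 3) has no placed part ⇒ clear
+y: ray from P5(0, 3) has no placed part ⇒ clear

+x: clear; +y: clear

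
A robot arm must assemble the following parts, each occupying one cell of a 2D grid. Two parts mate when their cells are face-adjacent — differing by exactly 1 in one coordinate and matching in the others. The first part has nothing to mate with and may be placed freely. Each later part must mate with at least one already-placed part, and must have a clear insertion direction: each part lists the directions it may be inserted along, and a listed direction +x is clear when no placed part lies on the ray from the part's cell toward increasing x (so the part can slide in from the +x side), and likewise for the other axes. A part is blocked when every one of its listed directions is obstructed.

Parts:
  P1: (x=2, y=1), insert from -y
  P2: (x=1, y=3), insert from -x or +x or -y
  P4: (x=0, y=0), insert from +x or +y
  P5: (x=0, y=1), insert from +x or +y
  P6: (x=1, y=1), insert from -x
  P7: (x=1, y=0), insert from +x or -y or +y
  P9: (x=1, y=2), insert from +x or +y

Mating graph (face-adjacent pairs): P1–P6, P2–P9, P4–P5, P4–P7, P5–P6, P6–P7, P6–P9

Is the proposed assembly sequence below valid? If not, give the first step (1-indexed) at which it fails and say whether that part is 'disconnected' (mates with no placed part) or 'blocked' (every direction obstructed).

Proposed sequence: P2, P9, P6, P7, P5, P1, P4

1. P2@(1, 3) [-x clear] — {P2}
2. P9@(1, 2) [+x clear] — {P2, P9}
3. P6@(1, 1) [-x clear] — {P2, P6, P9}
4. P7@(1, 0) [+x clear] — {P2, P6, P7, P9}
5. P5@(0, 1) [+y clear] — {P2, P5, P6, P7, P9}
6. P1@(2, 1) [-y clear] — {P1, P2, P5, P6, P7, P9}
7. P4@(0, 0) — +x/+y all obstructed ⇒ blocked

Invalid at step 7 (blocked)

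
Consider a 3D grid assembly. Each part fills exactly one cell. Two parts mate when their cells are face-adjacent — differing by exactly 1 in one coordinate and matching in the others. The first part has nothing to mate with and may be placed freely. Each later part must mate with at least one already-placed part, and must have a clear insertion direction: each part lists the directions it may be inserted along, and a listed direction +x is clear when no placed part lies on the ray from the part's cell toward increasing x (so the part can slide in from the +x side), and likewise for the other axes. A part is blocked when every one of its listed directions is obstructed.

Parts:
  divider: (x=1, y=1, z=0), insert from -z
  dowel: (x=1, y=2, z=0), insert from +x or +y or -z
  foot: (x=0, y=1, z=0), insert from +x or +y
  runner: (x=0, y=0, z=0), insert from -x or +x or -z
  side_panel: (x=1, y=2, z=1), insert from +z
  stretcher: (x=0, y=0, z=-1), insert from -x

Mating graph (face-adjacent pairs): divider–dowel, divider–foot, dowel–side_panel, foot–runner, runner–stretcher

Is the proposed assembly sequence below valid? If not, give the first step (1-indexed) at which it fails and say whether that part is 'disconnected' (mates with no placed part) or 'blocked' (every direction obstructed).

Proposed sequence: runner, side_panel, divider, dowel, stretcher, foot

Invalid at step 2 (disconnected)

1. runner@(0, 0, 0) [-x clear] — {runner}
2. side_panel@(1, 2, 1) — no placed neighbour ⇒ disconnected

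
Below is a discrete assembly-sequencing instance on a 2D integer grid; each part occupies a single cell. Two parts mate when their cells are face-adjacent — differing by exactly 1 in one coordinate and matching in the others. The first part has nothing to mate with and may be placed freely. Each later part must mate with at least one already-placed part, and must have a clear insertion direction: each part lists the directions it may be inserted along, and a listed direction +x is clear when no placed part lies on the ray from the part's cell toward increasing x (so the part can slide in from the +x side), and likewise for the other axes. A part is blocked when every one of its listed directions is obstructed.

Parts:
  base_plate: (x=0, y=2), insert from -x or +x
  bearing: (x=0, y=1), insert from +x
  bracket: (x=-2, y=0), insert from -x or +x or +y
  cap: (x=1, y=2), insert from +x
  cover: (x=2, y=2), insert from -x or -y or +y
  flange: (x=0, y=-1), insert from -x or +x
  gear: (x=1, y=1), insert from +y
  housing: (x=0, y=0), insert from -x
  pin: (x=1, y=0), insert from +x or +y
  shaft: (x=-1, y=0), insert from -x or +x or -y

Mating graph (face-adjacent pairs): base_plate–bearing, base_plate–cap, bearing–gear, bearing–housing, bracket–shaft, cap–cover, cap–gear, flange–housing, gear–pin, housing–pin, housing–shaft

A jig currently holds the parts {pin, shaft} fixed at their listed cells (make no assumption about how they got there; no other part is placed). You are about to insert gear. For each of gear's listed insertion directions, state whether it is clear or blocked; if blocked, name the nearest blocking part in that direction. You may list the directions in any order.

+y: ray from gear(1, 1) has no placed part ⇒ clear

+y: clear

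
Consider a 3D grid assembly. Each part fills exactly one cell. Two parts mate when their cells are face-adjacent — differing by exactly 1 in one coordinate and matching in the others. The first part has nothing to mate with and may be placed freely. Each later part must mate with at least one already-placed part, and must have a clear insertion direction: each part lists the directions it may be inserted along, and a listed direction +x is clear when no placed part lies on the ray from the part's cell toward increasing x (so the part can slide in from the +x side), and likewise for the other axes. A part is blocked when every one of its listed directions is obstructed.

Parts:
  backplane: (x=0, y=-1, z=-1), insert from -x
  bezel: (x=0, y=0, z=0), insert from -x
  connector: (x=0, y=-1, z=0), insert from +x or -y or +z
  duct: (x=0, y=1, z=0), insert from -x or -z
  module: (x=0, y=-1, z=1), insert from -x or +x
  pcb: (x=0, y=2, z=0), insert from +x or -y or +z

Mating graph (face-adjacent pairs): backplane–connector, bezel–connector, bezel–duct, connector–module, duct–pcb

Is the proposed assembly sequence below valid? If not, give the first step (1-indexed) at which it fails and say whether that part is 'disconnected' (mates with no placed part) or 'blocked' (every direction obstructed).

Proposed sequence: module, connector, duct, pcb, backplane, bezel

Invalid at step 3 (disconnected)

1. module@(0, -1, 1) [-x clear] — {module}
2. connector@(0, -1, 0) [+x clear] — {connector, module}
3. duct@(0, 1, 0) — no placed neighbour ⇒ disconnected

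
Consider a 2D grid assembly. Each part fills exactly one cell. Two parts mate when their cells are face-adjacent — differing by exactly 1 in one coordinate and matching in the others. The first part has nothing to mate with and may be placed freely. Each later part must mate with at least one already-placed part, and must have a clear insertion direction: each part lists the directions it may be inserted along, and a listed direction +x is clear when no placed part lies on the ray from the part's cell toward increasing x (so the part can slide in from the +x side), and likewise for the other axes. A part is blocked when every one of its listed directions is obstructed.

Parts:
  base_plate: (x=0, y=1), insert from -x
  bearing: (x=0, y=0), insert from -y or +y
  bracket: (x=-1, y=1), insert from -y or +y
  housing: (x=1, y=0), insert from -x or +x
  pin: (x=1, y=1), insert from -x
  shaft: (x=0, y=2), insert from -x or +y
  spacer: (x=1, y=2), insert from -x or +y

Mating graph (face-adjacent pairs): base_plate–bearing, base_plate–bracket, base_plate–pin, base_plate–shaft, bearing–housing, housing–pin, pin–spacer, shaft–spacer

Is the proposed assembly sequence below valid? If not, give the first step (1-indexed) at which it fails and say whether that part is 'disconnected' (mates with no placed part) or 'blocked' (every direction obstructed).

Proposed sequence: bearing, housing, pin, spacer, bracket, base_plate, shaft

1. bearing@(0, 0) [-y clear] — {bearing}
2. housing@(1, 0) [+x clear] — {bearing, housing}
3. pin@(1, 1) [-x clear] — {bearing, housing, pin}
4. spacer@(1, 2) [-x clear] — {bearing, housing, pin, spacer}
5. bracket@(-1, 1) — no placed neighbour ⇒ disconnected

Invalid at step 5 (disconnected)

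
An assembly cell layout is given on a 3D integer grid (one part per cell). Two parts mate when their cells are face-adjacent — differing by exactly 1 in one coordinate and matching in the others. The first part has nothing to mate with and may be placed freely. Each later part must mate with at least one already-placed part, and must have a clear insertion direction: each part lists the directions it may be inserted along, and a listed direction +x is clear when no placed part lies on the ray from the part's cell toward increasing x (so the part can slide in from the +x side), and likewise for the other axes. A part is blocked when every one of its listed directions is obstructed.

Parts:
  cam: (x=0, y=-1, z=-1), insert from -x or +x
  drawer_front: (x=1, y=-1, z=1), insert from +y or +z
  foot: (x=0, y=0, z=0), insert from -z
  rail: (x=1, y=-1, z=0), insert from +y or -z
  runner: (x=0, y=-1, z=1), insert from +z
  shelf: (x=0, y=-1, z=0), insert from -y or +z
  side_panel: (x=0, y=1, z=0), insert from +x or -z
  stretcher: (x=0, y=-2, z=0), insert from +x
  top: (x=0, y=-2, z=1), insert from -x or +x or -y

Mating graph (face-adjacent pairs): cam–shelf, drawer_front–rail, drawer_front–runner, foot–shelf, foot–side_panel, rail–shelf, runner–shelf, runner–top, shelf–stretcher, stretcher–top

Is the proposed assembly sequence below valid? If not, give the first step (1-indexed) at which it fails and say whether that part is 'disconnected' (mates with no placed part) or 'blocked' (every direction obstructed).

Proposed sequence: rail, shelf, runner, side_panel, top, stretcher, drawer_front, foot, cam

1. rail@(1, -1, 0) [+y clear] — {rail}
2. shelf@(0, -1, 0) [-y clear] — {rail, shelf}
3. runner@(0, -1, 1) [+z clear] — {rail, runner, shelf}
4. side_panel@(0, 1, 0) — no placed neighbour ⇒ disconnected

Invalid at step 4 (disconnected)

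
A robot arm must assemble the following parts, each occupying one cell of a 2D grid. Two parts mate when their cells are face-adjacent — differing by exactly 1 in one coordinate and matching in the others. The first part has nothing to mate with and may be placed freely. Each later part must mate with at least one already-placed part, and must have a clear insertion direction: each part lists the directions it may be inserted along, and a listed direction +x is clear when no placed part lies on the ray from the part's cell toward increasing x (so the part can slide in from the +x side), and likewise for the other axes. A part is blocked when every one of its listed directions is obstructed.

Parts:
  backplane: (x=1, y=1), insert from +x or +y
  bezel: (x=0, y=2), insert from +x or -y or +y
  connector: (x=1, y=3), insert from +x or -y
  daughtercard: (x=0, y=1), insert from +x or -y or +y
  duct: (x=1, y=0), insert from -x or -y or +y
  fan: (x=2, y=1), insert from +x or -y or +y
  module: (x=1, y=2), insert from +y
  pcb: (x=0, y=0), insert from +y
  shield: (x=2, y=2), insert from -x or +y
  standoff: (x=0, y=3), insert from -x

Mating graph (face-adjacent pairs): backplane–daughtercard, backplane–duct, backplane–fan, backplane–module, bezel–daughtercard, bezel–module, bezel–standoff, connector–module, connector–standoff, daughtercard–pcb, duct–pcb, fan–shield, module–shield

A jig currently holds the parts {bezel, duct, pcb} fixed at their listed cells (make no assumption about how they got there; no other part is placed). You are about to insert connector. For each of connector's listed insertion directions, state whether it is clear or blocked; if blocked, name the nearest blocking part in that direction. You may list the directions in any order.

+x: clear; -y: blocked by duct

+x: ray from connector(1, 3) has no placed part ⇒ clear
-y: nearest on ray is duct@(1, 0) ⇒ blocked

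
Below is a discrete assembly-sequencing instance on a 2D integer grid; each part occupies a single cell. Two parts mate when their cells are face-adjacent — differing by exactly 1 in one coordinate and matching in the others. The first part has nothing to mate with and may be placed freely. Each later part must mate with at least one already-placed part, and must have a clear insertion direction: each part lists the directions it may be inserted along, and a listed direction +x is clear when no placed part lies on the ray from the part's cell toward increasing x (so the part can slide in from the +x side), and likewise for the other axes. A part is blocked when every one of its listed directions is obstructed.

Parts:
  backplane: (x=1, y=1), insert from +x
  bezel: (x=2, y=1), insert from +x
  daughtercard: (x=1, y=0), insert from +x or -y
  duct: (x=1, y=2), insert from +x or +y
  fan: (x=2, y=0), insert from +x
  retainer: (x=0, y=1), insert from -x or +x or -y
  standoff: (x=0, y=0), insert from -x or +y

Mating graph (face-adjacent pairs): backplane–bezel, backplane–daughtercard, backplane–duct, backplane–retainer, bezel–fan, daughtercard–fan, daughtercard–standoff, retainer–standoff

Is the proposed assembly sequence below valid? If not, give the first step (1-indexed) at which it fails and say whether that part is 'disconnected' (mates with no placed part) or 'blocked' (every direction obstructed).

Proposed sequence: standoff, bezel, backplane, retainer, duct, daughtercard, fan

1. standoff@(0, 0) [-x clear] — {standoff}
2. bezel@(2, 1) — no placed neighbour ⇒ disconnected

Invalid at step 2 (disconnected)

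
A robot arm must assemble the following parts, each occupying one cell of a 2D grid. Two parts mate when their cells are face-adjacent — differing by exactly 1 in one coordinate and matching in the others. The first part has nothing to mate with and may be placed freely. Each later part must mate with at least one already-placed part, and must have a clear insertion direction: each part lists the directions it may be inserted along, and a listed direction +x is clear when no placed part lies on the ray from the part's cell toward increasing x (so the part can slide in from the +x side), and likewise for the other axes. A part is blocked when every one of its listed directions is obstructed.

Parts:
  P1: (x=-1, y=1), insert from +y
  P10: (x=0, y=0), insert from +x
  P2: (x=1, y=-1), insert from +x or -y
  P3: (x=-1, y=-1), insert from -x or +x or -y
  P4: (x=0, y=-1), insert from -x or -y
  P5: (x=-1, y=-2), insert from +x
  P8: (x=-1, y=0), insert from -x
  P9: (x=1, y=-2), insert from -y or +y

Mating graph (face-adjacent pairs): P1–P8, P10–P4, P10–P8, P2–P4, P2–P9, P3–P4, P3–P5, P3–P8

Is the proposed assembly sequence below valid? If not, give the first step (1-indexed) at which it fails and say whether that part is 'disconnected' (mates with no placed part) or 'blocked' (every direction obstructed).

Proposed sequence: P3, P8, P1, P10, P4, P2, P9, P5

1. P3@(-1, -1) [-x clear] — {P3}
2. P8@(-1, 0) [-x clear] — {P3, P8}
3. P1@(-1, 1) [+y clear] — {P1, P3, P8}
4. P10@(0, 0) [+x clear] — {P1, P10, P3, P8}
5. P4@(0, -1) [-y clear] — {P1, P10, P3, P4, P8}
6. P2@(1, -1) [+x clear] — {P1, P10, P2, P3, P4, P8}
7. P9@(1, -2) [-y clear] — {P1, P10, P2, P3, P4, P8, P9}
8. P5@(-1, -2) — +x all obstructed ⇒ blocked

Invalid at step 8 (blocked)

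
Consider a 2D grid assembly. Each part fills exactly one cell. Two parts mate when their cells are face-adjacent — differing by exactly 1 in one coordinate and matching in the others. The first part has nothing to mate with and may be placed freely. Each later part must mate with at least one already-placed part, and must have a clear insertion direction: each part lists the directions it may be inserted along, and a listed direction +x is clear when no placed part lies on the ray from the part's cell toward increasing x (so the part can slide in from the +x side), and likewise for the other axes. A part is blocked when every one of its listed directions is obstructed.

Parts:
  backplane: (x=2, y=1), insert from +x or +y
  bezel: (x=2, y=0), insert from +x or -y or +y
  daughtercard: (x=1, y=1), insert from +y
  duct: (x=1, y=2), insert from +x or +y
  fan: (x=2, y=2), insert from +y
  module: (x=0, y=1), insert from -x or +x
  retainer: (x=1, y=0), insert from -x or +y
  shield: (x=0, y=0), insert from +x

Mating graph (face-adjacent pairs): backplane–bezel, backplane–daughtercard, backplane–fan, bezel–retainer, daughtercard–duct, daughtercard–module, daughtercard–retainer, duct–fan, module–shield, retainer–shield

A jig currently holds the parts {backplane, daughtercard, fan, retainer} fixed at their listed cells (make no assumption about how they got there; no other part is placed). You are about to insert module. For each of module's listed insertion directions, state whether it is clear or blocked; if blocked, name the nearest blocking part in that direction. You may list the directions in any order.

-x: ray from module(0, 1) has no placed part ⇒ clear
+x: nearest on ray is daughtercard@(1, 1) ⇒ blocked

+x: blocked by daughtercard; -x: clear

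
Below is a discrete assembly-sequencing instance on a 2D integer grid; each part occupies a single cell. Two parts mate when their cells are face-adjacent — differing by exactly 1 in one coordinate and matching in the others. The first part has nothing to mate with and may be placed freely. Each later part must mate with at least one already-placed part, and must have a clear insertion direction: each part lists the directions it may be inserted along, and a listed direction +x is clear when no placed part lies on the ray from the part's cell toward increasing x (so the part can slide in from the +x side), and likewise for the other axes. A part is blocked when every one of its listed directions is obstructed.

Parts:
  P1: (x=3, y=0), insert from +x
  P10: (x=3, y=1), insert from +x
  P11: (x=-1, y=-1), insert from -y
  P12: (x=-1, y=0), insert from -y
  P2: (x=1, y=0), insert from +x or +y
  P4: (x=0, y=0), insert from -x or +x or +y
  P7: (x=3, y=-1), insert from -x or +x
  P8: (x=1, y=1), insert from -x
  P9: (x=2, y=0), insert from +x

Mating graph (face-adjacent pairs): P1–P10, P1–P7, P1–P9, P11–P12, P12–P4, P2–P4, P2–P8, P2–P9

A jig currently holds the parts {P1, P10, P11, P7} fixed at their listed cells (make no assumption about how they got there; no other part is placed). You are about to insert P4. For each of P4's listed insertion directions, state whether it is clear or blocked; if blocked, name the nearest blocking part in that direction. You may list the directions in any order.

-x: ray from P4(0, 0) has no placed part ⇒ clear
+x: nearest on ray is P1@(3, 0) ⇒ blocked
+y: ray from P4(0, 0) has no placed part ⇒ clear

+x: blocked by P1; +y: clear; -x: clear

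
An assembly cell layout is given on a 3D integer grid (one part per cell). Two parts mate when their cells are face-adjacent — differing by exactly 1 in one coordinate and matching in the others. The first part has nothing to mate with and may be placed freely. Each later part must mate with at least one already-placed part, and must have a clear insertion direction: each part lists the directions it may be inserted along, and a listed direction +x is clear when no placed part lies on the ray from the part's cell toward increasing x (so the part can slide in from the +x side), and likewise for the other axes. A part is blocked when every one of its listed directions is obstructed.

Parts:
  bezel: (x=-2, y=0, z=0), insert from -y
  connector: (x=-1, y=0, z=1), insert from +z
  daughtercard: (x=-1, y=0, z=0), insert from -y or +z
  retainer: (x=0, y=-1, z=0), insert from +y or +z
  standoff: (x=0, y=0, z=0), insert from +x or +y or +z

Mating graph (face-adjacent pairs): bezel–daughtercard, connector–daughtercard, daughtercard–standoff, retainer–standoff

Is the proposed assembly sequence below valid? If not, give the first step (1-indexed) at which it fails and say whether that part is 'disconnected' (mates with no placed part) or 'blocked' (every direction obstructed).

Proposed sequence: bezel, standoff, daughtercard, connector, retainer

Invalid at step 2 (disconnected)

1. bezel@(-2, 0, 0) [-y clear] — {bezel}
2. standoff@(0, 0, 0) — no placed neighbour ⇒ disconnected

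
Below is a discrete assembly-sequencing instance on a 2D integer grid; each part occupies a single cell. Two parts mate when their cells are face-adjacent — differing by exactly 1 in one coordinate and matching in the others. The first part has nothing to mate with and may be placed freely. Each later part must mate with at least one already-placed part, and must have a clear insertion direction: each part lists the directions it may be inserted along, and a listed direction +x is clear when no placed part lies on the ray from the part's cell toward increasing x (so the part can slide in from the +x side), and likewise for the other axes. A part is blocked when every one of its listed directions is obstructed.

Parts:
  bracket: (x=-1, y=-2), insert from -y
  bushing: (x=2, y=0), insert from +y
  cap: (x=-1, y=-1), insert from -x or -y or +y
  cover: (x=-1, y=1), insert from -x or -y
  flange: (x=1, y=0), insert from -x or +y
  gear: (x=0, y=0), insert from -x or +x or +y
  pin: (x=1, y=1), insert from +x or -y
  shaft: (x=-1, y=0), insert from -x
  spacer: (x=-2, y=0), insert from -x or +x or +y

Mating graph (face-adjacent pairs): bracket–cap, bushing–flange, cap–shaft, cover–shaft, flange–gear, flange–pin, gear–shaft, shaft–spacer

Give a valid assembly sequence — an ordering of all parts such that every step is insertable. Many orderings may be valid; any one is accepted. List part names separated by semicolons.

1. gear@(0, 0) [-x clear] — {gear}
2. flange@(1, 0) [+y clear] — {flange, gear}
3. pin@(1, 1) [+x clear] — {flange, gear, pin}
4. shaft@(-1, 0) [-x clear] — {flange, gear, pin, shaft}
5. cap@(-1, -1) [-x clear] — {cap, flange, gear, pin, shaft}
6. cover@(-1, 1) [-x clear] — {cap, cover, flange, gear, pin, shaft}
7. bushing@(2, 0) [+y clear] — {bushing, cap, cover, flange, gear, pin, shaft}
8. bracket@(-1, -2) [-y clear] — {bracket, bushing, cap, cover, flange, gear, pin, shaft}
9. spacer@(-2, 0) [-x clear] — {bracket, bushing, cap, cover, flange, gear, pin, shaft, spacer}

gear; flange; pin; shaft; cap; cover; bushing; bracket; spacer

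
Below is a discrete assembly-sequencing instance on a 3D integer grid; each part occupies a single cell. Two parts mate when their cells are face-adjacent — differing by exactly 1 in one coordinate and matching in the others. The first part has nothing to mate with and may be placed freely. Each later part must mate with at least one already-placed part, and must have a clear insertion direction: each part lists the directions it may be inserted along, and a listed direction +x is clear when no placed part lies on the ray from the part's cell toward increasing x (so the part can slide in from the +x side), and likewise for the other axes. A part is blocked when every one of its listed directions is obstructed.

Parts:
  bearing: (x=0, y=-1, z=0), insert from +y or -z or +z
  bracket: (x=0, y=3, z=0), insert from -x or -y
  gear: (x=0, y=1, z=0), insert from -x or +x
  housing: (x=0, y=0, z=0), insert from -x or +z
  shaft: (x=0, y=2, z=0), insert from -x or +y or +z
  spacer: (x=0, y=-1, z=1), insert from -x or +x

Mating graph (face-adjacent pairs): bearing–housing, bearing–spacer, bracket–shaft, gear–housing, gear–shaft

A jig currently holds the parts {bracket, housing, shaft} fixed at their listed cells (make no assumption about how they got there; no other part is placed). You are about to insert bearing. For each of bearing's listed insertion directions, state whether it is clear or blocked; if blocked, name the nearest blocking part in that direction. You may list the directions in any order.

+y: nearest on ray is housing@(0, 0, 0) ⇒ blocked
-z: ray from bearing(0, -1, 0) has no placed part ⇒ clear
+z: ray from bearing(0, -1, 0) has no placed part ⇒ clear

+y: blocked by housing; +z: clear; -z: clear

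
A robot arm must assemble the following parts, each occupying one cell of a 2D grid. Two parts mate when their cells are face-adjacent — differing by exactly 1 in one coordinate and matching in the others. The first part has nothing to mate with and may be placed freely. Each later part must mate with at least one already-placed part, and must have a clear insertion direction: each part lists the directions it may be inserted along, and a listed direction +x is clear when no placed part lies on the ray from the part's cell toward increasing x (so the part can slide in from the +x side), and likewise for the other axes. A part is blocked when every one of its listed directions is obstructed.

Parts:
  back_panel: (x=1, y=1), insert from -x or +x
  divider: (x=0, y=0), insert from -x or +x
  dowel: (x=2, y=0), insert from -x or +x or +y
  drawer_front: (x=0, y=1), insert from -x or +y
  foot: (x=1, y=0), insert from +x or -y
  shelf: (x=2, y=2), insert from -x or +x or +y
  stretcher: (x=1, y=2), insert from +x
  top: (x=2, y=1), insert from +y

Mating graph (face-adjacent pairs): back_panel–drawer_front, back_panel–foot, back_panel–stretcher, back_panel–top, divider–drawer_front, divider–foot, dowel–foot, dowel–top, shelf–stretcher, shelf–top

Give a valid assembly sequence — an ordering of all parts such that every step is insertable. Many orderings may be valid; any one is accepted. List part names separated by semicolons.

1. back_panel@(1, 1) [-x clear] — {back_panel}
2. foot@(1, 0) [+x clear] — {back_panel, foot}
3. dowel@(2, 0) [+x clear] — {back_panel, dowel, foot}
4. stretcher@(1, 2) [+x clear] — {back_panel, dowel, foot, stretcher}
5. top@(2, 1) [+y clear] — {back_panel, dowel, foot, stretcher, top}
6. shelf@(2, 2) [+x clear] — {back_panel, dowel, foot, shelf, stretcher, top}
7. drawer_front@(0, 1) [-x clear] — {back_panel, dowel, drawer_front, foot, shelf, stretcher, top}
8. divider@(0, 0) [-x clear] — {back_panel, divider, dowel, drawer_front, foot, shelf, stretcher, top}

back_panel; foot; dowel; stretcher; top; shelf; drawer_front; divider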